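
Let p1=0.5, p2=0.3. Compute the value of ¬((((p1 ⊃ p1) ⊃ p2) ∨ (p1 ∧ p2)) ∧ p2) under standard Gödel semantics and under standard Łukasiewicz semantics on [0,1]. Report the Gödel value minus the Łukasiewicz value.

Gödel evaluation:
  (p1 ⊃ p1): 0.5 ≤ 0.5, so result = 1
  ((p1 ⊃ p1) ⊃ p2): 1 > 0.3, so result = 0.3
  (p1 ∧ p2) = min(0.5, 0.3) = 0.3
  (((p1 ⊃ p1) ⊃ p2) ∨ (p1 ∧ p2)) = max(0.3, 0.3) = 0.3
  ((((p1 ⊃ p1) ⊃ p2) ∨ (p1 ∧ p2)) ∧ p2) = min(0.3, 0.3) = 0.3
  ¬((((p1 ⊃ p1) ⊃ p2) ∨ (p1 ∧ p2)) ∧ p2): Gödel ¬ of 0.3 = 0 (operand ≠ 0)
  Gödel value = 0
Łukasiewicz evaluation:
  (p1 ⊃ p1): min(1, 1 − 0.5 + 0.5) = 1
  ((p1 ⊃ p1) ⊃ p2): min(1, 1 − 1 + 0.3) = 0.3
  (p1 ∧ p2) = min(0.5, 0.3) = 0.3
  (((p1 ⊃ p1) ⊃ p2) ∨ (p1 ∧ p2)) = max(0.3, 0.3) = 0.3
  ((((p1 ⊃ p1) ⊃ p2) ∨ (p1 ∧ p2)) ∧ p2) = min(0.3, 0.3) = 0.3
  ¬((((p1 ⊃ p1) ⊃ p2) ∨ (p1 ∧ p2)) ∧ p2): Łukasiewicz ¬ gives 1 − 0.3 = 0.7
  Łukasiewicz value = 0.7
Difference: 0 − 0.7 = -0.70

-0.70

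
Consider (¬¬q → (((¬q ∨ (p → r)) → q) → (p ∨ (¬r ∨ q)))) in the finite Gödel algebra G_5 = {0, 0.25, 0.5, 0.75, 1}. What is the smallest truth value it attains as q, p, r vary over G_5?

0.50

The minimum is attained at q = 0.25, p = 0.5, r = 0.25:
  ¬q: Gödel ¬ of 0.25 = 0 (operand ≠ 0)
  ¬¬q: Gödel ¬ of 0 = 1 (operand is 0)
  ¬q: Gödel ¬ of 0.25 = 0 (operand ≠ 0)
  (p → r): 0.5 > 0.25, so result = 0.25
  (¬q ∨ (p → r)) = max(0, 0.25) = 0.25
  ((¬q ∨ (p → r)) → q): 0.25 ≤ 0.25, so result = 1
  ¬r: Gödel ¬ of 0.25 = 0 (operand ≠ 0)
  (¬r ∨ q) = max(0, 0.25) = 0.25
  (p ∨ (¬r ∨ q)) = max(0.5, 0.25) = 0.5
  (((¬q ∨ (p → r)) → q) → (p ∨ (¬r ∨ q))): 1 > 0.5, so result = 0.5
  (¬¬q → (((¬q ∨ (p → r)) → q) → (p ∨ (¬r ∨ q)))): 1 > 0.5, so result = 0.5
Checking all 125 assignments confirms none give a value below 0.50.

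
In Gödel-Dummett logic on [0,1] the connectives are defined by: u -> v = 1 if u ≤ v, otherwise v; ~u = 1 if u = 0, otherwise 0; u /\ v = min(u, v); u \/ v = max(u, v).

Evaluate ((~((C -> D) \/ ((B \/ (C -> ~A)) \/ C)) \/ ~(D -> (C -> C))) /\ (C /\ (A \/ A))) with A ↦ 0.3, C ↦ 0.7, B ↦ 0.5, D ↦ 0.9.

(C -> D): 0.7 ≤ 0.9, so result = 1
~A: Gödel ¬ of 0.3 = 0 (operand ≠ 0)
(C -> ~A): 0.7 > 0, so result = 0
(B \/ (C -> ~A)) = max(0.5, 0) = 0.5
((B \/ (C -> ~A)) \/ C) = max(0.5, 0.7) = 0.7
((C -> D) \/ ((B \/ (C -> ~A)) \/ C)) = max(1, 0.7) = 1
~((C -> D) \/ ((B \/ (C -> ~A)) \/ C)): Gödel ¬ of 1 = 0 (operand ≠ 0)
(C -> C): 0.7 ≤ 0.7, so result = 1
(D -> (C -> C)): 0.9 ≤ 1, so result = 1
~(D -> (C -> C)): Gödel ¬ of 1 = 0 (operand ≠ 0)
(~((C -> D) \/ ((B \/ (C -> ~A)) \/ C)) \/ ~(D -> (C -> C))) = max(0, 0) = 0
(A \/ A) = max(0.3, 0.3) = 0.3
(C /\ (A \/ A)) = min(0.7, 0.3) = 0.3
((~((C -> D) \/ ((B \/ (C -> ~A)) \/ C)) \/ ~(D -> (C -> C))) /\ (C /\ (A \/ A))) = min(0, 0.3) = 0

0.00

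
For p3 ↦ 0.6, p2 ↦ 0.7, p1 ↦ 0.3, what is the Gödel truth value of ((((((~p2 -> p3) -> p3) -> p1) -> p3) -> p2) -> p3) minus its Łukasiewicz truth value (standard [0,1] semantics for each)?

Gödel evaluation:
  ~p2: Gödel ¬ of 0.7 = 0 (operand ≠ 0)
  (~p2 -> p3): 0 ≤ 0.6, so result = 1
  ((~p2 -> p3) -> p3): 1 > 0.6, so result = 0.6
  (((~p2 -> p3) -> p3) -> p1): 0.6 > 0.3, so result = 0.3
  ((((~p2 -> p3) -> p3) -> p1) -> p3): 0.3 ≤ 0.6, so result = 1
  (((((~p2 -> p3) -> p3) -> p1) -> p3) -> p2): 1 > 0.7, so result = 0.7
  ((((((~p2 -> p3) -> p3) -> p1) -> p3) -> p2) -> p3): 0.7 > 0.6, so result = 0.6
  Gödel value = 0.6
Łukasiewicz evaluation:
  ~p2: Łukasiewicz ¬ gives 1 − 0.7 = 0.3
  (~p2 -> p3): min(1, 1 − 0.3 + 0.6) = 1
  ((~p2 -> p3) -> p3): min(1, 1 − 1 + 0.6) = 0.6
  (((~p2 -> p3) -> p3) -> p1): min(1, 1 − 0.6 + 0.3) = 0.7
  ((((~p2 -> p3) -> p3) -> p1) -> p3): min(1, 1 − 0.7 + 0.6) = 0.9
  (((((~p2 -> p3) -> p3) -> p1) -> p3) -> p2): min(1, 1 − 0.9 + 0.7) = 0.8
  ((((((~p2 -> p3) -> p3) -> p1) -> p3) -> p2) -> p3): min(1, 1 − 0.8 + 0.6) = 0.8
  Łukasiewicz value = 0.8
Difference: 0.6 − 0.8 = -0.20

-0.20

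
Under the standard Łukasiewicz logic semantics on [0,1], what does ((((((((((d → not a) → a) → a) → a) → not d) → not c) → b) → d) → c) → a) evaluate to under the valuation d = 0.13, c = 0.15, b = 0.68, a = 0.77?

0.92

not a: Łukasiewicz ¬ gives 1 − 0.77 = 0.23
(d → not a): min(1, 1 − 0.13 + 0.23) = 1
((d → not a) → a): min(1, 1 − 1 + 0.77) = 0.77
(((d → not a) → a) → a): min(1, 1 − 0.77 + 0.77) = 1
((((d → not a) → a) → a) → a): min(1, 1 − 1 + 0.77) = 0.77
not d: Łukasiewicz ¬ gives 1 − 0.13 = 0.87
(((((d → not a) → a) → a) → a) → not d): min(1, 1 − 0.77 + 0.87) = 1
not c: Łukasiewicz ¬ gives 1 − 0.15 = 0.85
((((((d → not a) → a) → a) → a) → not d) → not c): min(1, 1 − 1 + 0.85) = 0.85
(((((((d → not a) → a) → a) → a) → not d) → not c) → b): min(1, 1 − 0.85 + 0.68) = 0.83
((((((((d → not a) → a) → a) → a) → not d) → not c) → b) → d): min(1, 1 − 0.83 + 0.13) = 0.3
(((((((((d → not a) → a) → a) → a) → not d) → not c) → b) → d) → c): min(1, 1 − 0.3 + 0.15) = 0.85
((((((((((d → not a) → a) → a) → a) → not d) → not c) → b) → d) → c) → a): min(1, 1 − 0.85 + 0.77) = 0.92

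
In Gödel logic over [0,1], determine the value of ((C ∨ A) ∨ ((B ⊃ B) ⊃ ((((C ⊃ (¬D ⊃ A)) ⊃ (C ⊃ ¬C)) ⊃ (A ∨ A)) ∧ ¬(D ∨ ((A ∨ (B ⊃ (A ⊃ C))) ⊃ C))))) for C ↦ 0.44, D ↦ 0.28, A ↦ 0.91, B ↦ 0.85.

0.91

(C ∨ A) = max(0.44, 0.91) = 0.91
(B ⊃ B): 0.85 ≤ 0.85, so result = 1
¬D: Gödel ¬ of 0.28 = 0 (operand ≠ 0)
(¬D ⊃ A): 0 ≤ 0.91, so result = 1
(C ⊃ (¬D ⊃ A)): 0.44 ≤ 1, so result = 1
¬C: Gödel ¬ of 0.44 = 0 (operand ≠ 0)
(C ⊃ ¬C): 0.44 > 0, so result = 0
((C ⊃ (¬D ⊃ A)) ⊃ (C ⊃ ¬C)): 1 > 0, so result = 0
(A ∨ A) = max(0.91, 0.91) = 0.91
(((C ⊃ (¬D ⊃ A)) ⊃ (C ⊃ ¬C)) ⊃ (A ∨ A)): 0 ≤ 0.91, so result = 1
(A ⊃ C): 0.91 > 0.44, so result = 0.44
(B ⊃ (A ⊃ C)): 0.85 > 0.44, so result = 0.44
(A ∨ (B ⊃ (A ⊃ C))) = max(0.91, 0.44) = 0.91
((A ∨ (B ⊃ (A ⊃ C))) ⊃ C): 0.91 > 0.44, so result = 0.44
(D ∨ ((A ∨ (B ⊃ (A ⊃ C))) ⊃ C)) = max(0.28, 0.44) = 0.44
¬(D ∨ ((A ∨ (B ⊃ (A ⊃ C))) ⊃ C)): Gödel ¬ of 0.44 = 0 (operand ≠ 0)
((((C ⊃ (¬D ⊃ A)) ⊃ (C ⊃ ¬C)) ⊃ (A ∨ A)) ∧ ¬(D ∨ ((A ∨ (B ⊃ (A ⊃ C))) ⊃ C))) = min(1, 0) = 0
((B ⊃ B) ⊃ ((((C ⊃ (¬D ⊃ A)) ⊃ (C ⊃ ¬C)) ⊃ (A ∨ A)) ∧ ¬(D ∨ ((A ∨ (B ⊃ (A ⊃ C))) ⊃ C)))): 1 > 0, so result = 0
((C ∨ A) ∨ ((B ⊃ B) ⊃ ((((C ⊃ (¬D ⊃ A)) ⊃ (C ⊃ ¬C)) ⊃ (A ∨ A)) ∧ ¬(D ∨ ((A ∨ (B ⊃ (A ⊃ C))) ⊃ C))))) = max(0.91, 0) = 0.91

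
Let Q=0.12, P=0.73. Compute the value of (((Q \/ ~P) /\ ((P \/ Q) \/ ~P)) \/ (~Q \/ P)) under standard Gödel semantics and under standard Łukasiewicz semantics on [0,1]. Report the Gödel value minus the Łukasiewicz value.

Gödel evaluation:
  ~P: Gödel ¬ of 0.73 = 0 (operand ≠ 0)
  (Q \/ ~P) = max(0.12, 0) = 0.12
  (P \/ Q) = max(0.73, 0.12) = 0.73
  ~P: Gödel ¬ of 0.73 = 0 (operand ≠ 0)
  ((P \/ Q) \/ ~P) = max(0.73, 0) = 0.73
  ((Q \/ ~P) /\ ((P \/ Q) \/ ~P)) = min(0.12, 0.73) = 0.12
  ~Q: Gödel ¬ of 0.12 = 0 (operand ≠ 0)
  (~Q \/ P) = max(0, 0.73) = 0.73
  (((Q \/ ~P) /\ ((P \/ Q) \/ ~P)) \/ (~Q \/ P)) = max(0.12, 0.73) = 0.73
  Gödel value = 0.73
Łukasiewicz evaluation:
  ~P: Łukasiewicz ¬ gives 1 − 0.73 = 0.27
  (Q \/ ~P) = max(0.12, 0.27) = 0.27
  (P \/ Q) = max(0.73, 0.12) = 0.73
  ~P: Łukasiewicz ¬ gives 1 − 0.73 = 0.27
  ((P \/ Q) \/ ~P) = max(0.73, 0.27) = 0.73
  ((Q \/ ~P) /\ ((P \/ Q) \/ ~P)) = min(0.27, 0.73) = 0.27
  ~Q: Łukasiewicz ¬ gives 1 − 0.12 = 0.88
  (~Q \/ P) = max(0.88, 0.73) = 0.88
  (((Q \/ ~P) /\ ((P \/ Q) \/ ~P)) \/ (~Q \/ P)) = max(0.27, 0.88) = 0.88
  Łukasiewicz value = 0.88
Difference: 0.73 − 0.88 = -0.15

-0.15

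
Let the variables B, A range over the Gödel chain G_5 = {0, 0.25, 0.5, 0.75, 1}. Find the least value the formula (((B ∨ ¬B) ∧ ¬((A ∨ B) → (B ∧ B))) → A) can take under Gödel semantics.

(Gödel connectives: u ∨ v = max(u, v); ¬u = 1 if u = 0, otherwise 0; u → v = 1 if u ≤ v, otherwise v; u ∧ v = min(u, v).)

0.25

The minimum is attained at B = 0, A = 0.25:
  ¬B: Gödel ¬ of 0 = 1 (operand is 0)
  (B ∨ ¬B) = max(0, 1) = 1
  (A ∨ B) = max(0.25, 0) = 0.25
  (B ∧ B) = min(0, 0) = 0
  ((A ∨ B) → (B ∧ B)): 0.25 > 0, so result = 0
  ¬((A ∨ B) → (B ∧ B)): Gödel ¬ of 0 = 1 (operand is 0)
  ((B ∨ ¬B) ∧ ¬((A ∨ B) → (B ∧ B))) = min(1, 1) = 1
  (((B ∨ ¬B) ∧ ¬((A ∨ B) → (B ∧ B))) → A): 1 > 0.25, so result = 0.25
Checking all 25 assignments confirms none give a value below 0.25.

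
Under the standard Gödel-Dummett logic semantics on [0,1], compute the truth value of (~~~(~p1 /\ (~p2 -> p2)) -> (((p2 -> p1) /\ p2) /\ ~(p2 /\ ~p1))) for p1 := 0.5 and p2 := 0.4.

~p1: Gödel ¬ of 0.5 = 0 (operand ≠ 0)
~p2: Gödel ¬ of 0.4 = 0 (operand ≠ 0)
(~p2 -> p2): 0 ≤ 0.4, so result = 1
(~p1 /\ (~p2 -> p2)) = min(0, 1) = 0
~(~p1 /\ (~p2 -> p2)): Gödel ¬ of 0 = 1 (operand is 0)
~~(~p1 /\ (~p2 -> p2)): Gödel ¬ of 1 = 0 (operand ≠ 0)
~~~(~p1 /\ (~p2 -> p2)): Gödel ¬ of 0 = 1 (operand is 0)
(p2 -> p1): 0.4 ≤ 0.5, so result = 1
((p2 -> p1) /\ p2) = min(1, 0.4) = 0.4
~p1: Gödel ¬ of 0.5 = 0 (operand ≠ 0)
(p2 /\ ~p1) = min(0.4, 0) = 0
~(p2 /\ ~p1): Gödel ¬ of 0 = 1 (operand is 0)
(((p2 -> p1) /\ p2) /\ ~(p2 /\ ~p1)) = min(0.4, 1) = 0.4
(~~~(~p1 /\ (~p2 -> p2)) -> (((p2 -> p1) /\ p2) /\ ~(p2 /\ ~p1))): 1 > 0.4, so result = 0.4

0.40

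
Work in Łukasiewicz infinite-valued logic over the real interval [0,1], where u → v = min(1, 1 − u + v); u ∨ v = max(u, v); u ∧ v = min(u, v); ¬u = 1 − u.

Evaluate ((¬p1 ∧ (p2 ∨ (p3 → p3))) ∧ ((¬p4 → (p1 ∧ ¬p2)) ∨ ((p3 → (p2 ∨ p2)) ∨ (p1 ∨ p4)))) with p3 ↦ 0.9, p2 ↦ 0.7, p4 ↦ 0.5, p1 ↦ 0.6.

¬p1: Łukasiewicz ¬ gives 1 − 0.6 = 0.4
(p3 → p3): min(1, 1 − 0.9 + 0.9) = 1
(p2 ∨ (p3 → p3)) = max(0.7, 1) = 1
(¬p1 ∧ (p2 ∨ (p3 → p3))) = min(0.4, 1) = 0.4
¬p4: Łukasiewicz ¬ gives 1 − 0.5 = 0.5
¬p2: Łukasiewicz ¬ gives 1 − 0.7 = 0.3
(p1 ∧ ¬p2) = min(0.6, 0.3) = 0.3
(¬p4 → (p1 ∧ ¬p2)): min(1, 1 − 0.5 + 0.3) = 0.8
(p2 ∨ p2) = max(0.7, 0.7) = 0.7
(p3 → (p2 ∨ p2)): min(1, 1 − 0.9 + 0.7) = 0.8
(p1 ∨ p4) = max(0.6, 0.5) = 0.6
((p3 → (p2 ∨ p2)) ∨ (p1 ∨ p4)) = max(0.8, 0.6) = 0.8
((¬p4 → (p1 ∧ ¬p2)) ∨ ((p3 → (p2 ∨ p2)) ∨ (p1 ∨ p4))) = max(0.8, 0.8) = 0.8
((¬p1 ∧ (p2 ∨ (p3 → p3))) ∧ ((¬p4 → (p1 ∧ ¬p2)) ∨ ((p3 → (p2 ∨ p2)) ∨ (p1 ∨ p4)))) = min(0.4, 0.8) = 0.4

0.40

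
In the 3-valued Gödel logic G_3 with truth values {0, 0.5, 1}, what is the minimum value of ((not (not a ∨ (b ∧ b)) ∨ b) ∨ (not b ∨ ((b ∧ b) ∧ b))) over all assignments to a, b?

The minimum is attained at a = 0, b = 0.5:
  not a: Gödel ¬ of 0 = 1 (operand is 0)
  (b ∧ b) = min(0.5, 0.5) = 0.5
  (not a ∨ (b ∧ b)) = max(1, 0.5) = 1
  not (not a ∨ (b ∧ b)): Gödel ¬ of 1 = 0 (operand ≠ 0)
  (not (not a ∨ (b ∧ b)) ∨ b) = max(0, 0.5) = 0.5
  not b: Gödel ¬ of 0.5 = 0 (operand ≠ 0)
  (b ∧ b) = min(0.5, 0.5) = 0.5
  ((b ∧ b) ∧ b) = min(0.5, 0.5) = 0.5
  (not b ∨ ((b ∧ b) ∧ b)) = max(0, 0.5) = 0.5
  ((not (not a ∨ (b ∧ b)) ∨ b) ∨ (not b ∨ ((b ∧ b) ∧ b))) = max(0.5, 0.5) = 0.5
Checking all 9 assignments confirms none give a value below 0.50.

0.50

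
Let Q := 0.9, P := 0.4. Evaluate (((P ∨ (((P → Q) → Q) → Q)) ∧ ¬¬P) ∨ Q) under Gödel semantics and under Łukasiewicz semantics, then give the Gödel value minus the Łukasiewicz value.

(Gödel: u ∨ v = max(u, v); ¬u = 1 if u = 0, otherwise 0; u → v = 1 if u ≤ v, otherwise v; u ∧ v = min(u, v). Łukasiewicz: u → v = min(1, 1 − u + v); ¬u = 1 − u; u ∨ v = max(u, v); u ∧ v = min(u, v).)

0.10

Gödel evaluation:
  (P → Q): 0.4 ≤ 0.9, so result = 1
  ((P → Q) → Q): 1 > 0.9, so result = 0.9
  (((P → Q) → Q) → Q): 0.9 ≤ 0.9, so result = 1
  (P ∨ (((P → Q) → Q) → Q)) = max(0.4, 1) = 1
  ¬P: Gödel ¬ of 0.4 = 0 (operand ≠ 0)
  ¬¬P: Gödel ¬ of 0 = 1 (operand is 0)
  ((P ∨ (((P → Q) → Q) → Q)) ∧ ¬¬P) = min(1, 1) = 1
  (((P ∨ (((P → Q) → Q) → Q)) ∧ ¬¬P) ∨ Q) = max(1, 0.9) = 1
  Gödel value = 1
Łukasiewicz evaluation:
  (P → Q): min(1, 1 − 0.4 + 0.9) = 1
  ((P → Q) → Q): min(1, 1 − 1 + 0.9) = 0.9
  (((P → Q) → Q) → Q): min(1, 1 − 0.9 + 0.9) = 1
  (P ∨ (((P → Q) → Q) → Q)) = max(0.4, 1) = 1
  ¬P: Łukasiewicz ¬ gives 1 − 0.4 = 0.6
  ¬¬P: Łukasiewicz ¬ gives 1 − 0.6 = 0.4
  ((P ∨ (((P → Q) → Q) → Q)) ∧ ¬¬P) = min(1, 0.4) = 0.4
  (((P ∨ (((P → Q) → Q) → Q)) ∧ ¬¬P) ∨ Q) = max(0.4, 0.9) = 0.9
  Łukasiewicz value = 0.9
Difference: 1 − 0.9 = 0.10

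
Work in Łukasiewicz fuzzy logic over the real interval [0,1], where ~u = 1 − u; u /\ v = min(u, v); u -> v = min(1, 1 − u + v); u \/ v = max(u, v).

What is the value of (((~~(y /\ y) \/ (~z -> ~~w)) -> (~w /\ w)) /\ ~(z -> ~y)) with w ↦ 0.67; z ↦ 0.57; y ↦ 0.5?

0.07

(y /\ y) = min(0.5, 0.5) = 0.5
~(y /\ y): Łukasiewicz ¬ gives 1 − 0.5 = 0.5
~~(y /\ y): Łukasiewicz ¬ gives 1 − 0.5 = 0.5
~z: Łukasiewicz ¬ gives 1 − 0.57 = 0.43
~w: Łukasiewicz ¬ gives 1 − 0.67 = 0.33
~~w: Łukasiewicz ¬ gives 1 − 0.33 = 0.67
(~z -> ~~w): min(1, 1 − 0.43 + 0.67) = 1
(~~(y /\ y) \/ (~z -> ~~w)) = max(0.5, 1) = 1
~w: Łukasiewicz ¬ gives 1 − 0.67 = 0.33
(~w /\ w) = min(0.33, 0.67) = 0.33
((~~(y /\ y) \/ (~z -> ~~w)) -> (~w /\ w)): min(1, 1 − 1 + 0.33) = 0.33
~y: Łukasiewicz ¬ gives 1 − 0.5 = 0.5
(z -> ~y): min(1, 1 − 0.57 + 0.5) = 0.93
~(z -> ~y): Łukasiewicz ¬ gives 1 − 0.93 = 0.07
(((~~(y /\ y) \/ (~z -> ~~w)) -> (~w /\ w)) /\ ~(z -> ~y)) = min(0.33, 0.07) = 0.07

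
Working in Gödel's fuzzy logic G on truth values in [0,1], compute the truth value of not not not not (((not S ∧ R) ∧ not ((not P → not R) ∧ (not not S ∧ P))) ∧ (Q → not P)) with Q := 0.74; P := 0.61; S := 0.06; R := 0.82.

0.00

not S: Gödel ¬ of 0.06 = 0 (operand ≠ 0)
(not S ∧ R) = min(0, 0.82) = 0
not P: Gödel ¬ of 0.61 = 0 (operand ≠ 0)
not R: Gödel ¬ of 0.82 = 0 (operand ≠ 0)
(not P → not R): 0 ≤ 0, so result = 1
not S: Gödel ¬ of 0.06 = 0 (operand ≠ 0)
not not S: Gödel ¬ of 0 = 1 (operand is 0)
(not not S ∧ P) = min(1, 0.61) = 0.61
((not P → not R) ∧ (not not S ∧ P)) = min(1, 0.61) = 0.61
not ((not P → not R) ∧ (not not S ∧ P)): Gödel ¬ of 0.61 = 0 (operand ≠ 0)
((not S ∧ R) ∧ not ((not P → not R) ∧ (not not S ∧ P))) = min(0, 0) = 0
not P: Gödel ¬ of 0.61 = 0 (operand ≠ 0)
(Q → not P): 0.74 > 0, so result = 0
(((not S ∧ R) ∧ not ((not P → not R) ∧ (not not S ∧ P))) ∧ (Q → not P)) = min(0, 0) = 0
not (((not S ∧ R) ∧ not ((not P → not R) ∧ (not not S ∧ P))) ∧ (Q → not P)): Gödel ¬ of 0 = 1 (operand is 0)
not not (((not S ∧ R) ∧ not ((not P → not R) ∧ (not not S ∧ P))) ∧ (Q → not P)): Gödel ¬ of 1 = 0 (operand ≠ 0)
not not not (((not S ∧ R) ∧ not ((not P → not R) ∧ (not not S ∧ P))) ∧ (Q → not P)): Gödel ¬ of 0 = 1 (operand is 0)
not not not not (((not S ∧ R) ∧ not ((not P → not R) ∧ (not not S ∧ P))) ∧ (Q → not P)): Gödel ¬ of 1 = 0 (operand ≠ 0)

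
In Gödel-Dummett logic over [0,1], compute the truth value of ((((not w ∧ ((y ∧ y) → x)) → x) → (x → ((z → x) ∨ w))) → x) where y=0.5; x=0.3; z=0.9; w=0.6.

0.30

not w: Gödel ¬ of 0.6 = 0 (operand ≠ 0)
(y ∧ y) = min(0.5, 0.5) = 0.5
((y ∧ y) → x): 0.5 > 0.3, so result = 0.3
(not w ∧ ((y ∧ y) → x)) = min(0, 0.3) = 0
((not w ∧ ((y ∧ y) → x)) → x): 0 ≤ 0.3, so result = 1
(z → x): 0.9 > 0.3, so result = 0.3
((z → x) ∨ w) = max(0.3, 0.6) = 0.6
(x → ((z → x) ∨ w)): 0.3 ≤ 0.6, so result = 1
(((not w ∧ ((y ∧ y) → x)) → x) → (x → ((z → x) ∨ w))): 1 ≤ 1, so result = 1
((((not w ∧ ((y ∧ y) → x)) → x) → (x → ((z → x) ∨ w))) → x): 1 > 0.3, so result = 0.3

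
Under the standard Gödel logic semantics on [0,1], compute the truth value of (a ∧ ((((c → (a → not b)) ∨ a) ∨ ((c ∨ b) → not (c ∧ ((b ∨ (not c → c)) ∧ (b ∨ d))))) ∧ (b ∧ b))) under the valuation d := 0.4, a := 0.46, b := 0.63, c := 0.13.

not b: Gödel ¬ of 0.63 = 0 (operand ≠ 0)
(a → not b): 0.46 > 0, so result = 0
(c → (a → not b)): 0.13 > 0, so result = 0
((c → (a → not b)) ∨ a) = max(0, 0.46) = 0.46
(c ∨ b) = max(0.13, 0.63) = 0.63
not c: Gödel ¬ of 0.13 = 0 (operand ≠ 0)
(not c → c): 0 ≤ 0.13, so result = 1
(b ∨ (not c → c)) = max(0.63, 1) = 1
(b ∨ d) = max(0.63, 0.4) = 0.63
((b ∨ (not c → c)) ∧ (b ∨ d)) = min(1, 0.63) = 0.63
(c ∧ ((b ∨ (not c → c)) ∧ (b ∨ d))) = min(0.13, 0.63) = 0.13
not (c ∧ ((b ∨ (not c → c)) ∧ (b ∨ d))): Gödel ¬ of 0.13 = 0 (operand ≠ 0)
((c ∨ b) → not (c ∧ ((b ∨ (not c → c)) ∧ (b ∨ d)))): 0.63 > 0, so result = 0
(((c → (a → not b)) ∨ a) ∨ ((c ∨ b) → not (c ∧ ((b ∨ (not c → c)) ∧ (b ∨ d))))) = max(0.46, 0) = 0.46
(b ∧ b) = min(0.63, 0.63) = 0.63
((((c → (a → not b)) ∨ a) ∨ ((c ∨ b) → not (c ∧ ((b ∨ (not c → c)) ∧ (b ∨ d))))) ∧ (b ∧ b)) = min(0.46, 0.63) = 0.46
(a ∧ ((((c → (a → not b)) ∨ a) ∨ ((c ∨ b) → not (c ∧ ((b ∨ (not c → c)) ∧ (b ∨ d))))) ∧ (b ∧ b))) = min(0.46, 0.46) = 0.46

0.46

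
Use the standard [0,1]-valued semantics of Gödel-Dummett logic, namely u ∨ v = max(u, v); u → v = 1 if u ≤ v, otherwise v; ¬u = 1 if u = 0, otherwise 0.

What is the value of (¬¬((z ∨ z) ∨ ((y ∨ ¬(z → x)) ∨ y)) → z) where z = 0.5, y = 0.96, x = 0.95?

0.50

(z ∨ z) = max(0.5, 0.5) = 0.5
(z → x): 0.5 ≤ 0.95, so result = 1
¬(z → x): Gödel ¬ of 1 = 0 (operand ≠ 0)
(y ∨ ¬(z → x)) = max(0.96, 0) = 0.96
((y ∨ ¬(z → x)) ∨ y) = max(0.96, 0.96) = 0.96
((z ∨ z) ∨ ((y ∨ ¬(z → x)) ∨ y)) = max(0.5, 0.96) = 0.96
¬((z ∨ z) ∨ ((y ∨ ¬(z → x)) ∨ y)): Gödel ¬ of 0.96 = 0 (operand ≠ 0)
¬¬((z ∨ z) ∨ ((y ∨ ¬(z → x)) ∨ y)): Gödel ¬ of 0 = 1 (operand is 0)
(¬¬((z ∨ z) ∨ ((y ∨ ¬(z → x)) ∨ y)) → z): 1 > 0.5, so result = 0.5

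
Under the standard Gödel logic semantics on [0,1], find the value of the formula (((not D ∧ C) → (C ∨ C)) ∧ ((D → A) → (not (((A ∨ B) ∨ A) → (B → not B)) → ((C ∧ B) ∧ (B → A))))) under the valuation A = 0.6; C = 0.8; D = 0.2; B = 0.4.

not D: Gödel ¬ of 0.2 = 0 (operand ≠ 0)
(not D ∧ C) = min(0, 0.8) = 0
(C ∨ C) = max(0.8, 0.8) = 0.8
((not D ∧ C) → (C ∨ C)): 0 ≤ 0.8, so result = 1
(D → A): 0.2 ≤ 0.6, so result = 1
(A ∨ B) = max(0.6, 0.4) = 0.6
((A ∨ B) ∨ A) = max(0.6, 0.6) = 0.6
not B: Gödel ¬ of 0.4 = 0 (operand ≠ 0)
(B → not B): 0.4 > 0, so result = 0
(((A ∨ B) ∨ A) → (B → not B)): 0.6 > 0, so result = 0
not (((A ∨ B) ∨ A) → (B → not B)): Gödel ¬ of 0 = 1 (operand is 0)
(C ∧ B) = min(0.8, 0.4) = 0.4
(B → A): 0.4 ≤ 0.6, so result = 1
((C ∧ B) ∧ (B → A)) = min(0.4, 1) = 0.4
(not (((A ∨ B) ∨ A) → (B → not B)) → ((C ∧ B) ∧ (B → A))): 1 > 0.4, so result = 0.4
((D → A) → (not (((A ∨ B) ∨ A) → (B → not B)) → ((C ∧ B) ∧ (B → A)))): 1 > 0.4, so result = 0.4
(((not D ∧ C) → (C ∨ C)) ∧ ((D → A) → (not (((A ∨ B) ∨ A) → (B → not B)) → ((C ∧ B) ∧ (B → A))))) = min(1, 0.4) = 0.4

0.40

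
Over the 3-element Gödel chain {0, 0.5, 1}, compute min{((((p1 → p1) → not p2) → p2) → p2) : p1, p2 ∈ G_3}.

0.50

The minimum is attained at p1 = 0, p2 = 0.5:
  (p1 → p1): 0 ≤ 0, so result = 1
  not p2: Gödel ¬ of 0.5 = 0 (operand ≠ 0)
  ((p1 → p1) → not p2): 1 > 0, so result = 0
  (((p1 → p1) → not p2) → p2): 0 ≤ 0.5, so result = 1
  ((((p1 → p1) → not p2) → p2) → p2): 1 > 0.5, so result = 0.5
Checking all 9 assignments confirms none give a value below 0.50.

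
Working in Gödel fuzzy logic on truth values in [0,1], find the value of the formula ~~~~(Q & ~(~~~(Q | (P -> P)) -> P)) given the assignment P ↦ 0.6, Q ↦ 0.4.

(P -> P): 0.6 ≤ 0.6, so result = 1
(Q | (P -> P)) = max(0.4, 1) = 1
~(Q | (P -> P)): Gödel ¬ of 1 = 0 (operand ≠ 0)
~~(Q | (P -> P)): Gödel ¬ of 0 = 1 (operand is 0)
~~~(Q | (P -> P)): Gödel ¬ of 1 = 0 (operand ≠ 0)
(~~~(Q | (P -> P)) -> P): 0 ≤ 0.6, so result = 1
~(~~~(Q | (P -> P)) -> P): Gödel ¬ of 1 = 0 (operand ≠ 0)
(Q & ~(~~~(Q | (P -> P)) -> P)) = min(0.4, 0) = 0
~(Q & ~(~~~(Q | (P -> P)) -> P)): Gödel ¬ of 0 = 1 (operand is 0)
~~(Q & ~(~~~(Q | (P -> P)) -> P)): Gödel ¬ of 1 = 0 (operand ≠ 0)
~~~(Q & ~(~~~(Q | (P -> P)) -> P)): Gödel ¬ of 0 = 1 (operand is 0)
~~~~(Q & ~(~~~(Q | (P -> P)) -> P)): Gödel ¬ of 1 = 0 (operand ≠ 0)

0.00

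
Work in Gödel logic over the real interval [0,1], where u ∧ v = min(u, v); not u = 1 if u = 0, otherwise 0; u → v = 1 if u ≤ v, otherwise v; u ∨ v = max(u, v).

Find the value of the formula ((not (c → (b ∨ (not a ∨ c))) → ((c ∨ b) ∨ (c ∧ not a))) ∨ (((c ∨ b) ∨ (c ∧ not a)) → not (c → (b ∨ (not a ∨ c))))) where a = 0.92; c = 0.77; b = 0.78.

not a: Gödel ¬ of 0.92 = 0 (operand ≠ 0)
(not a ∨ c) = max(0, 0.77) = 0.77
(b ∨ (not a ∨ c)) = max(0.78, 0.77) = 0.78
(c → (b ∨ (not a ∨ c))): 0.77 ≤ 0.78, so result = 1
not (c → (b ∨ (not a ∨ c))): Gödel ¬ of 1 = 0 (operand ≠ 0)
(c ∨ b) = max(0.77, 0.78) = 0.78
not a: Gödel ¬ of 0.92 = 0 (operand ≠ 0)
(c ∧ not a) = min(0.77, 0) = 0
((c ∨ b) ∨ (c ∧ not a)) = max(0.78, 0) = 0.78
(not (c → (b ∨ (not a ∨ c))) → ((c ∨ b) ∨ (c ∧ not a))): 0 ≤ 0.78, so result = 1
(c ∨ b) = max(0.77, 0.78) = 0.78
not a: Gödel ¬ of 0.92 = 0 (operand ≠ 0)
(c ∧ not a) = min(0.77, 0) = 0
((c ∨ b) ∨ (c ∧ not a)) = max(0.78, 0) = 0.78
not a: Gödel ¬ of 0.92 = 0 (operand ≠ 0)
(not a ∨ c) = max(0, 0.77) = 0.77
(b ∨ (not a ∨ c)) = max(0.78, 0.77) = 0.78
(c → (b ∨ (not a ∨ c))): 0.77 ≤ 0.78, so result = 1
not (c → (b ∨ (not a ∨ c))): Gödel ¬ of 1 = 0 (operand ≠ 0)
(((c ∨ b) ∨ (c ∧ not a)) → not (c → (b ∨ (not a ∨ c)))): 0.78 > 0, so result = 0
((not (c → (b ∨ (not a ∨ c))) → ((c ∨ b) ∨ (c ∧ not a))) ∨ (((c ∨ b) ∨ (c ∧ not a)) → not (c → (b ∨ (not a ∨ c))))) = max(1, 0) = 1

1.00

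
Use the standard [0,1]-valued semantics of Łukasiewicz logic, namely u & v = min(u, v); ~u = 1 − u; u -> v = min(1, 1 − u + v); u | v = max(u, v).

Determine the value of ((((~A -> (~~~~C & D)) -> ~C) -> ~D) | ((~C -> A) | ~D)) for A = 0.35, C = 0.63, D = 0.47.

~A: Łukasiewicz ¬ gives 1 − 0.35 = 0.65
~C: Łukasiewicz ¬ gives 1 − 0.63 = 0.37
~~C: Łukasiewicz ¬ gives 1 − 0.37 = 0.63
~~~C: Łukasiewicz ¬ gives 1 − 0.63 = 0.37
~~~~C: Łukasiewicz ¬ gives 1 − 0.37 = 0.63
(~~~~C & D) = min(0.63, 0.47) = 0.47
(~A -> (~~~~C & D)): min(1, 1 − 0.65 + 0.47) = 0.82
~C: Łukasiewicz ¬ gives 1 − 0.63 = 0.37
((~A -> (~~~~C & D)) -> ~C): min(1, 1 − 0.82 + 0.37) = 0.55
~D: Łukasiewicz ¬ gives 1 − 0.47 = 0.53
(((~A -> (~~~~C & D)) -> ~C) -> ~D): min(1, 1 − 0.55 + 0.53) = 0.98
~C: Łukasiewicz ¬ gives 1 − 0.63 = 0.37
(~C -> A): min(1, 1 − 0.37 + 0.35) = 0.98
~D: Łukasiewicz ¬ gives 1 − 0.47 = 0.53
((~C -> A) | ~D) = max(0.98, 0.53) = 0.98
((((~A -> (~~~~C & D)) -> ~C) -> ~D) | ((~C -> A) | ~D)) = max(0.98, 0.98) = 0.98

0.98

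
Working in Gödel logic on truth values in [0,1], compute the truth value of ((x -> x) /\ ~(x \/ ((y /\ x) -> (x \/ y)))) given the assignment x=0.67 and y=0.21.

0.00

(x -> x): 0.67 ≤ 0.67, so result = 1
(y /\ x) = min(0.21, 0.67) = 0.21
(x \/ y) = max(0.67, 0.21) = 0.67
((y /\ x) -> (x \/ y)): 0.21 ≤ 0.67, so result = 1
(x \/ ((y /\ x) -> (x \/ y))) = max(0.67, 1) = 1
~(x \/ ((y /\ x) -> (x \/ y))): Gödel ¬ of 1 = 0 (operand ≠ 0)
((x -> x) /\ ~(x \/ ((y /\ x) -> (x \/ y)))) = min(1, 0) = 0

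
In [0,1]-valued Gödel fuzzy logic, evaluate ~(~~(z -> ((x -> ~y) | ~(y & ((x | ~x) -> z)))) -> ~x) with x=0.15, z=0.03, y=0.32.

~y: Gödel ¬ of 0.32 = 0 (operand ≠ 0)
(x -> ~y): 0.15 > 0, so result = 0
~x: Gödel ¬ of 0.15 = 0 (operand ≠ 0)
(x | ~x) = max(0.15, 0) = 0.15
((x | ~x) -> z): 0.15 > 0.03, so result = 0.03
(y & ((x | ~x) -> z)) = min(0.32, 0.03) = 0.03
~(y & ((x | ~x) -> z)): Gödel ¬ of 0.03 = 0 (operand ≠ 0)
((x -> ~y) | ~(y & ((x | ~x) -> z))) = max(0, 0) = 0
(z -> ((x -> ~y) | ~(y & ((x | ~x) -> z)))): 0.03 > 0, so result = 0
~(z -> ((x -> ~y) | ~(y & ((x | ~x) -> z)))): Gödel ¬ of 0 = 1 (operand is 0)
~~(z -> ((x -> ~y) | ~(y & ((x | ~x) -> z)))): Gödel ¬ of 1 = 0 (operand ≠ 0)
~x: Gödel ¬ of 0.15 = 0 (operand ≠ 0)
(~~(z -> ((x -> ~y) | ~(y & ((x | ~x) -> z)))) -> ~x): 0 ≤ 0, so result = 1
~(~~(z -> ((x -> ~y) | ~(y & ((x | ~x) -> z)))) -> ~x): Gödel ¬ of 1 = 0 (operand ≠ 0)

0.00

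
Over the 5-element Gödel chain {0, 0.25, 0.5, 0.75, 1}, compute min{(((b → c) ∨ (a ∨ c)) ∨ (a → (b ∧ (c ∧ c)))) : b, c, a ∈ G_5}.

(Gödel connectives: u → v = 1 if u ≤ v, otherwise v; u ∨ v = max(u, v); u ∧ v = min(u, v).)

The minimum is attained at b = 0.25, c = 0, a = 0.25:
  (b → c): 0.25 > 0, so result = 0
  (a ∨ c) = max(0.25, 0) = 0.25
  ((b → c) ∨ (a ∨ c)) = max(0, 0.25) = 0.25
  (c ∧ c) = min(0, 0) = 0
  (b ∧ (c ∧ c)) = min(0.25, 0) = 0
  (a → (b ∧ (c ∧ c))): 0.25 > 0, so result = 0
  (((b → c) ∨ (a ∨ c)) ∨ (a → (b ∧ (c ∧ c)))) = max(0.25, 0) = 0.25
Checking all 125 assignments confirms none give a value below 0.25.

0.25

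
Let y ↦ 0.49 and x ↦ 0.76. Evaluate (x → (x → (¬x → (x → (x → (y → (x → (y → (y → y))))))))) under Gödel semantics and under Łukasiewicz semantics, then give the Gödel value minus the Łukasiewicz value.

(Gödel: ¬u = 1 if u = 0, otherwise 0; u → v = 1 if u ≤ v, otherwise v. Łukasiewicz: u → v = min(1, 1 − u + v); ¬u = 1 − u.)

0.00

Gödel evaluation:
  ¬x: Gödel ¬ of 0.76 = 0 (operand ≠ 0)
  (y → y): 0.49 ≤ 0.49, so result = 1
  (y → (y → y)): 0.49 ≤ 1, so result = 1
  (x → (y → (y → y))): 0.76 ≤ 1, so result = 1
  (y → (x → (y → (y → y)))): 0.49 ≤ 1, so result = 1
  (x → (y → (x → (y → (y → y))))): 0.76 ≤ 1, so result = 1
  (x → (x → (y → (x → (y → (y → y)))))): 0.76 ≤ 1, so result = 1
  (¬x → (x → (x → (y → (x → (y → (y → y))))))): 0 ≤ 1, so result = 1
  (x → (¬x → (x → (x → (y → (x → (y → (y → y)))))))): 0.76 ≤ 1, so result = 1
  (x → (x → (¬x → (x → (x → (y → (x → (y → (y → y))))))))): 0.76 ≤ 1, so result = 1
  Gödel value = 1
Łukasiewicz evaluation:
  ¬x: Łukasiewicz ¬ gives 1 − 0.76 = 0.24
  (y → y): min(1, 1 − 0.49 + 0.49) = 1
  (y → (y → y)): min(1, 1 − 0.49 + 1) = 1
  (x → (y → (y → y))): min(1, 1 − 0.76 + 1) = 1
  (y → (x → (y → (y → y)))): min(1, 1 − 0.49 + 1) = 1
  (x → (y → (x → (y → (y → y))))): min(1, 1 − 0.76 + 1) = 1
  (x → (x → (y → (x → (y → (y → y)))))): min(1, 1 − 0.76 + 1) = 1
  (¬x → (x → (x → (y → (x → (y → (y → y))))))): min(1, 1 − 0.24 + 1) = 1
  (x → (¬x → (x → (x → (y → (x → (y → (y → y)))))))): min(1, 1 − 0.76 + 1) = 1
  (x → (x → (¬x → (x → (x → (y → (x → (y → (y → y))))))))): min(1, 1 − 0.76 + 1) = 1
  Łukasiewicz value = 1
Difference: 1 − 1 = 0.00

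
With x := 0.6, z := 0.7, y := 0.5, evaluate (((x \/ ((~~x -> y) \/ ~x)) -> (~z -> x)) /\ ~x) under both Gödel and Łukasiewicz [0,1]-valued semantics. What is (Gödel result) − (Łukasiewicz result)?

Gödel evaluation:
  ~x: Gödel ¬ of 0.6 = 0 (operand ≠ 0)
  ~~x: Gödel ¬ of 0 = 1 (operand is 0)
  (~~x -> y): 1 > 0.5, so result = 0.5
  ~x: Gödel ¬ of 0.6 = 0 (operand ≠ 0)
  ((~~x -> y) \/ ~x) = max(0.5, 0) = 0.5
  (x \/ ((~~x -> y) \/ ~x)) = max(0.6, 0.5) = 0.6
  ~z: Gödel ¬ of 0.7 = 0 (operand ≠ 0)
  (~z -> x): 0 ≤ 0.6, so result = 1
  ((x \/ ((~~x -> y) \/ ~x)) -> (~z -> x)): 0.6 ≤ 1, so result = 1
  ~x: Gödel ¬ of 0.6 = 0 (operand ≠ 0)
  (((x \/ ((~~x -> y) \/ ~x)) -> (~z -> x)) /\ ~x) = min(1, 0) = 0
  Gödel value = 0
Łukasiewicz evaluation:
  ~x: Łukasiewicz ¬ gives 1 − 0.6 = 0.4
  ~~x: Łukasiewicz ¬ gives 1 − 0.4 = 0.6
  (~~x -> y): min(1, 1 − 0.6 + 0.5) = 0.9
  ~x: Łukasiewicz ¬ gives 1 − 0.6 = 0.4
  ((~~x -> y) \/ ~x) = max(0.9, 0.4) = 0.9
  (x \/ ((~~x -> y) \/ ~x)) = max(0.6, 0.9) = 0.9
  ~z: Łukasiewicz ¬ gives 1 − 0.7 = 0.3
  (~z -> x): min(1, 1 − 0.3 + 0.6) = 1
  ((x \/ ((~~x -> y) \/ ~x)) -> (~z -> x)): min(1, 1 − 0.9 + 1) = 1
  ~x: Łukasiewicz ¬ gives 1 − 0.6 = 0.4
  (((x \/ ((~~x -> y) \/ ~x)) -> (~z -> x)) /\ ~x) = min(1, 0.4) = 0.4
  Łukasiewicz value = 0.4
Difference: 0 − 0.4 = -0.40

-0.40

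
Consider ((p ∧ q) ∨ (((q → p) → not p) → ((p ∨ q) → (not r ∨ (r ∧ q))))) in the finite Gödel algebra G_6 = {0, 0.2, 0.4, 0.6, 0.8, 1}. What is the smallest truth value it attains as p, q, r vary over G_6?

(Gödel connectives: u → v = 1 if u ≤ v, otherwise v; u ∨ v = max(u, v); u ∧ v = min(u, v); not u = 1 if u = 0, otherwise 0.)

0.20

The minimum is attained at p = 0, q = 0.4, r = 0.2:
  (p ∧ q) = min(0, 0.4) = 0
  (q → p): 0.4 > 0, so result = 0
  not p: Gödel ¬ of 0 = 1 (operand is 0)
  ((q → p) → not p): 0 ≤ 1, so result = 1
  (p ∨ q) = max(0, 0.4) = 0.4
  not r: Gödel ¬ of 0.2 = 0 (operand ≠ 0)
  (r ∧ q) = min(0.2, 0.4) = 0.2
  (not r ∨ (r ∧ q)) = max(0, 0.2) = 0.2
  ((p ∨ q) → (not r ∨ (r ∧ q))): 0.4 > 0.2, so result = 0.2
  (((q → p) → not p) → ((p ∨ q) → (not r ∨ (r ∧ q)))): 1 > 0.2, so result = 0.2
  ((p ∧ q) ∨ (((q → p) → not p) → ((p ∨ q) → (not r ∨ (r ∧ q))))) = max(0, 0.2) = 0.2
Checking all 216 assignments confirms none give a value below 0.20.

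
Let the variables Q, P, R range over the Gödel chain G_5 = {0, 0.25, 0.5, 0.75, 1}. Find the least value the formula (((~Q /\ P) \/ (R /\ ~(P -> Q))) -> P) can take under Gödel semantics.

The minimum is attained at Q = 0, P = 0.25, R = 0.5:
  ~Q: Gödel ¬ of 0 = 1 (operand is 0)
  (~Q /\ P) = min(1, 0.25) = 0.25
  (P -> Q): 0.25 > 0, so result = 0
  ~(P -> Q): Gödel ¬ of 0 = 1 (operand is 0)
  (R /\ ~(P -> Q)) = min(0.5, 1) = 0.5
  ((~Q /\ P) \/ (R /\ ~(P -> Q))) = max(0.25, 0.5) = 0.5
  (((~Q /\ P) \/ (R /\ ~(P -> Q))) -> P): 0.5 > 0.25, so result = 0.25
Checking all 125 assignments confirms none give a value below 0.25.

0.25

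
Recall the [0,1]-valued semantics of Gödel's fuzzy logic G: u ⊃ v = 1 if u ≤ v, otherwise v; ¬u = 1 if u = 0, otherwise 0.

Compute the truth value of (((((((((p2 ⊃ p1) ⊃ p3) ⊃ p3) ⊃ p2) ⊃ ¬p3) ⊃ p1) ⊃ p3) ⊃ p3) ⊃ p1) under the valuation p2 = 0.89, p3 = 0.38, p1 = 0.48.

(p2 ⊃ p1): 0.89 > 0.48, so result = 0.48
((p2 ⊃ p1) ⊃ p3): 0.48 > 0.38, so result = 0.38
(((p2 ⊃ p1) ⊃ p3) ⊃ p3): 0.38 ≤ 0.38, so result = 1
((((p2 ⊃ p1) ⊃ p3) ⊃ p3) ⊃ p2): 1 > 0.89, so result = 0.89
¬p3: Gödel ¬ of 0.38 = 0 (operand ≠ 0)
(((((p2 ⊃ p1) ⊃ p3) ⊃ p3) ⊃ p2) ⊃ ¬p3): 0.89 > 0, so result = 0
((((((p2 ⊃ p1) ⊃ p3) ⊃ p3) ⊃ p2) ⊃ ¬p3) ⊃ p1): 0 ≤ 0.48, so result = 1
(((((((p2 ⊃ p1) ⊃ p3) ⊃ p3) ⊃ p2) ⊃ ¬p3) ⊃ p1) ⊃ p3): 1 > 0.38, so result = 0.38
((((((((p2 ⊃ p1) ⊃ p3) ⊃ p3) ⊃ p2) ⊃ ¬p3) ⊃ p1) ⊃ p3) ⊃ p3): 0.38 ≤ 0.38, so result = 1
(((((((((p2 ⊃ p1) ⊃ p3) ⊃ p3) ⊃ p2) ⊃ ¬p3) ⊃ p1) ⊃ p3) ⊃ p3) ⊃ p1): 1 > 0.48, so result = 0.48

0.48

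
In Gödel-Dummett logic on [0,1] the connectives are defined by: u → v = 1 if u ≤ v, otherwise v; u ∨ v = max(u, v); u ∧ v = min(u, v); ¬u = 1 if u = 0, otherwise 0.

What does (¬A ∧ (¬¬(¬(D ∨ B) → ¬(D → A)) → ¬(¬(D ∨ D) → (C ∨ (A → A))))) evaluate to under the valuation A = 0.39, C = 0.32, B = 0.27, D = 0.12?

¬A: Gödel ¬ of 0.39 = 0 (operand ≠ 0)
(D ∨ B) = max(0.12, 0.27) = 0.27
¬(D ∨ B): Gödel ¬ of 0.27 = 0 (operand ≠ 0)
(D → A): 0.12 ≤ 0.39, so result = 1
¬(D → A): Gödel ¬ of 1 = 0 (operand ≠ 0)
(¬(D ∨ B) → ¬(D → A)): 0 ≤ 0, so result = 1
¬(¬(D ∨ B) → ¬(D → A)): Gödel ¬ of 1 = 0 (operand ≠ 0)
¬¬(¬(D ∨ B) → ¬(D → A)): Gödel ¬ of 0 = 1 (operand is 0)
(D ∨ D) = max(0.12, 0.12) = 0.12
¬(D ∨ D): Gödel ¬ of 0.12 = 0 (operand ≠ 0)
(A → A): 0.39 ≤ 0.39, so result = 1
(C ∨ (A → A)) = max(0.32, 1) = 1
(¬(D ∨ D) → (C ∨ (A → A))): 0 ≤ 1, so result = 1
¬(¬(D ∨ D) → (C ∨ (A → A))): Gödel ¬ of 1 = 0 (operand ≠ 0)
(¬¬(¬(D ∨ B) → ¬(D → A)) → ¬(¬(D ∨ D) → (C ∨ (A → A)))): 1 > 0, so result = 0
(¬A ∧ (¬¬(¬(D ∨ B) → ¬(D → A)) → ¬(¬(D ∨ D) → (C ∨ (A → A))))) = min(0, 0) = 0

0.00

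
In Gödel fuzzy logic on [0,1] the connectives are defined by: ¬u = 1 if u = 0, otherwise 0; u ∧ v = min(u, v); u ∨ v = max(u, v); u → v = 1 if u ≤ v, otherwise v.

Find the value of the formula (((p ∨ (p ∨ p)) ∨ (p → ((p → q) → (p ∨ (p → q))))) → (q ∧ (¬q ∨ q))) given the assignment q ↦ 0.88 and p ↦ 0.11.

(p ∨ p) = max(0.11, 0.11) = 0.11
(p ∨ (p ∨ p)) = max(0.11, 0.11) = 0.11
(p → q): 0.11 ≤ 0.88, so result = 1
(p → q): 0.11 ≤ 0.88, so result = 1
(p ∨ (p → q)) = max(0.11, 1) = 1
((p → q) → (p ∨ (p → q))): 1 ≤ 1, so result = 1
(p → ((p → q) → (p ∨ (p → q)))): 0.11 ≤ 1, so result = 1
((p ∨ (p ∨ p)) ∨ (p → ((p → q) → (p ∨ (p → q))))) = max(0.11, 1) = 1
¬q: Gödel ¬ of 0.88 = 0 (operand ≠ 0)
(¬q ∨ q) = max(0, 0.88) = 0.88
(q ∧ (¬q ∨ q)) = min(0.88, 0.88) = 0.88
(((p ∨ (p ∨ p)) ∨ (p → ((p → q) → (p ∨ (p → q))))) → (q ∧ (¬q ∨ q))): 1 > 0.88, so result = 0.88

0.88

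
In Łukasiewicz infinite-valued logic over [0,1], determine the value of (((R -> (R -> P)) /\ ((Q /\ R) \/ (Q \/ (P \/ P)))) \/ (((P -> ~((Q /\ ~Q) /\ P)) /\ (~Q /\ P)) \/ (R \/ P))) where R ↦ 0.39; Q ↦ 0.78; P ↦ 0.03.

(R -> P): min(1, 1 − 0.39 + 0.03) = 0.64
(R -> (R -> P)): min(1, 1 − 0.39 + 0.64) = 1
(Q /\ R) = min(0.78, 0.39) = 0.39
(P \/ P) = max(0.03, 0.03) = 0.03
(Q \/ (P \/ P)) = max(0.78, 0.03) = 0.78
((Q /\ R) \/ (Q \/ (P \/ P))) = max(0.39, 0.78) = 0.78
((R -> (R -> P)) /\ ((Q /\ R) \/ (Q \/ (P \/ P)))) = min(1, 0.78) = 0.78
~Q: Łukasiewicz ¬ gives 1 − 0.78 = 0.22
(Q /\ ~Q) = min(0.78, 0.22) = 0.22
((Q /\ ~Q) /\ P) = min(0.22, 0.03) = 0.03
~((Q /\ ~Q) /\ P): Łukasiewicz ¬ gives 1 − 0.03 = 0.97
(P -> ~((Q /\ ~Q) /\ P)): min(1, 1 − 0.03 + 0.97) = 1
~Q: Łukasiewicz ¬ gives 1 − 0.78 = 0.22
(~Q /\ P) = min(0.22, 0.03) = 0.03
((P -> ~((Q /\ ~Q) /\ P)) /\ (~Q /\ P)) = min(1, 0.03) = 0.03
(R \/ P) = max(0.39, 0.03) = 0.39
(((P -> ~((Q /\ ~Q) /\ P)) /\ (~Q /\ P)) \/ (R \/ P)) = max(0.03, 0.39) = 0.39
(((R -> (R -> P)) /\ ((Q /\ R) \/ (Q \/ (P \/ P)))) \/ (((P -> ~((Q /\ ~Q) /\ P)) /\ (~Q /\ P)) \/ (R \/ P))) = max(0.78, 0.39) = 0.78

0.78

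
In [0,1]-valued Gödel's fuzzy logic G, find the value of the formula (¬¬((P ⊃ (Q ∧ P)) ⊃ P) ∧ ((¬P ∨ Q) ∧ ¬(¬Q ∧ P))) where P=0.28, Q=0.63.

(Q ∧ P) = min(0.63, 0.28) = 0.28
(P ⊃ (Q ∧ P)): 0.28 ≤ 0.28, so result = 1
((P ⊃ (Q ∧ P)) ⊃ P): 1 > 0.28, so result = 0.28
¬((P ⊃ (Q ∧ P)) ⊃ P): Gödel ¬ of 0.28 = 0 (operand ≠ 0)
¬¬((P ⊃ (Q ∧ P)) ⊃ P): Gödel ¬ of 0 = 1 (operand is 0)
¬P: Gödel ¬ of 0.28 = 0 (operand ≠ 0)
(¬P ∨ Q) = max(0, 0.63) = 0.63
¬Q: Gödel ¬ of 0.63 = 0 (operand ≠ 0)
(¬Q ∧ P) = min(0, 0.28) = 0
¬(¬Q ∧ P): Gödel ¬ of 0 = 1 (operand is 0)
((¬P ∨ Q) ∧ ¬(¬Q ∧ P)) = min(0.63, 1) = 0.63
(¬¬((P ⊃ (Q ∧ P)) ⊃ P) ∧ ((¬P ∨ Q) ∧ ¬(¬Q ∧ P))) = min(1, 0.63) = 0.63

0.63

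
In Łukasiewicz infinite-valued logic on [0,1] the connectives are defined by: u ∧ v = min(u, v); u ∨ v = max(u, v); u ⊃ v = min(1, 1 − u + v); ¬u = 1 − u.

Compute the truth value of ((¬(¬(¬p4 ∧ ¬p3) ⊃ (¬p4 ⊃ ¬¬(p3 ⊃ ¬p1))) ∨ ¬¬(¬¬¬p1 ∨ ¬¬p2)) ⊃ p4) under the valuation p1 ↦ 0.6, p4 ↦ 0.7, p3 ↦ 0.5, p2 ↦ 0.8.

0.90

¬p4: Łukasiewicz ¬ gives 1 − 0.7 = 0.3
¬p3: Łukasiewicz ¬ gives 1 − 0.5 = 0.5
(¬p4 ∧ ¬p3) = min(0.3, 0.5) = 0.3
¬(¬p4 ∧ ¬p3): Łukasiewicz ¬ gives 1 − 0.3 = 0.7
¬p4: Łukasiewicz ¬ gives 1 − 0.7 = 0.3
¬p1: Łukasiewicz ¬ gives 1 − 0.6 = 0.4
(p3 ⊃ ¬p1): min(1, 1 − 0.5 + 0.4) = 0.9
¬(p3 ⊃ ¬p1): Łukasiewicz ¬ gives 1 − 0.9 = 0.1
¬¬(p3 ⊃ ¬p1): Łukasiewicz ¬ gives 1 − 0.1 = 0.9
(¬p4 ⊃ ¬¬(p3 ⊃ ¬p1)): min(1, 1 − 0.3 + 0.9) = 1
(¬(¬p4 ∧ ¬p3) ⊃ (¬p4 ⊃ ¬¬(p3 ⊃ ¬p1))): min(1, 1 − 0.7 + 1) = 1
¬(¬(¬p4 ∧ ¬p3) ⊃ (¬p4 ⊃ ¬¬(p3 ⊃ ¬p1))): Łukasiewicz ¬ gives 1 − 1 = 0
¬p1: Łukasiewicz ¬ gives 1 − 0.6 = 0.4
¬¬p1: Łukasiewicz ¬ gives 1 − 0.4 = 0.6
¬¬¬p1: Łukasiewicz ¬ gives 1 − 0.6 = 0.4
¬p2: Łukasiewicz ¬ gives 1 − 0.8 = 0.2
¬¬p2: Łukasiewicz ¬ gives 1 − 0.2 = 0.8
(¬¬¬p1 ∨ ¬¬p2) = max(0.4, 0.8) = 0.8
¬(¬¬¬p1 ∨ ¬¬p2): Łukasiewicz ¬ gives 1 − 0.8 = 0.2
¬¬(¬¬¬p1 ∨ ¬¬p2): Łukasiewicz ¬ gives 1 − 0.2 = 0.8
(¬(¬(¬p4 ∧ ¬p3) ⊃ (¬p4 ⊃ ¬¬(p3 ⊃ ¬p1))) ∨ ¬¬(¬¬¬p1 ∨ ¬¬p2)) = max(0, 0.8) = 0.8
((¬(¬(¬p4 ∧ ¬p3) ⊃ (¬p4 ⊃ ¬¬(p3 ⊃ ¬p1))) ∨ ¬¬(¬¬¬p1 ∨ ¬¬p2)) ⊃ p4): min(1, 1 − 0.8 + 0.7) = 0.9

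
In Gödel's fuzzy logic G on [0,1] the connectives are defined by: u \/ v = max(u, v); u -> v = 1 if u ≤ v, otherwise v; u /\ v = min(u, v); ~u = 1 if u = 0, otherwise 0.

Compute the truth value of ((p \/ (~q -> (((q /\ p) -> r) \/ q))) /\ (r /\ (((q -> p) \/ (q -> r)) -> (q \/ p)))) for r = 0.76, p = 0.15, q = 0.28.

0.28

~q: Gödel ¬ of 0.28 = 0 (operand ≠ 0)
(q /\ p) = min(0.28, 0.15) = 0.15
((q /\ p) -> r): 0.15 ≤ 0.76, so result = 1
(((q /\ p) -> r) \/ q) = max(1, 0.28) = 1
(~q -> (((q /\ p) -> r) \/ q)): 0 ≤ 1, so result = 1
(p \/ (~q -> (((q /\ p) -> r) \/ q))) = max(0.15, 1) = 1
(q -> p): 0.28 > 0.15, so result = 0.15
(q -> r): 0.28 ≤ 0.76, so result = 1
((q -> p) \/ (q -> r)) = max(0.15, 1) = 1
(q \/ p) = max(0.28, 0.15) = 0.28
(((q -> p) \/ (q -> r)) -> (q \/ p)): 1 > 0.28, so result = 0.28
(r /\ (((q -> p) \/ (q -> r)) -> (q \/ p))) = min(0.76, 0.28) = 0.28
((p \/ (~q -> (((q /\ p) -> r) \/ q))) /\ (r /\ (((q -> p) \/ (q -> r)) -> (q \/ p)))) = min(1, 0.28) = 0.28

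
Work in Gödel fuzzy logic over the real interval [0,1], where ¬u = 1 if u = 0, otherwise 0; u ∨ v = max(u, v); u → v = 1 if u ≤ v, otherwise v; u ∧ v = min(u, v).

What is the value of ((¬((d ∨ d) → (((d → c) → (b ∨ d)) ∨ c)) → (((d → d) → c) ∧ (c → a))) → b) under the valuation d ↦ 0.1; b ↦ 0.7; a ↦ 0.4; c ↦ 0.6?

0.70

(d ∨ d) = max(0.1, 0.1) = 0.1
(d → c): 0.1 ≤ 0.6, so result = 1
(b ∨ d) = max(0.7, 0.1) = 0.7
((d → c) → (b ∨ d)): 1 > 0.7, so result = 0.7
(((d → c) → (b ∨ d)) ∨ c) = max(0.7, 0.6) = 0.7
((d ∨ d) → (((d → c) → (b ∨ d)) ∨ c)): 0.1 ≤ 0.7, so result = 1
¬((d ∨ d) → (((d → c) → (b ∨ d)) ∨ c)): Gödel ¬ of 1 = 0 (operand ≠ 0)
(d → d): 0.1 ≤ 0.1, so result = 1
((d → d) → c): 1 > 0.6, so result = 0.6
(c → a): 0.6 > 0.4, so result = 0.4
(((d → d) → c) ∧ (c → a)) = min(0.6, 0.4) = 0.4
(¬((d ∨ d) → (((d → c) → (b ∨ d)) ∨ c)) → (((d → d) → c) ∧ (c → a))): 0 ≤ 0.4, so result = 1
((¬((d ∨ d) → (((d → c) → (b ∨ d)) ∨ c)) → (((d → d) → c) ∧ (c → a))) → b): 1 > 0.7, so result = 0.7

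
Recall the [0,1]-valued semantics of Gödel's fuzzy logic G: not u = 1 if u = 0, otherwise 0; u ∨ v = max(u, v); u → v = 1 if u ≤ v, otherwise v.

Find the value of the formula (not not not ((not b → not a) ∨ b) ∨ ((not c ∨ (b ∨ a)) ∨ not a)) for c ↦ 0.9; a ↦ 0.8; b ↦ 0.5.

0.80

not b: Gödel ¬ of 0.5 = 0 (operand ≠ 0)
not a: Gödel ¬ of 0.8 = 0 (operand ≠ 0)
(not b → not a): 0 ≤ 0, so result = 1
((not b → not a) ∨ b) = max(1, 0.5) = 1
not ((not b → not a) ∨ b): Gödel ¬ of 1 = 0 (operand ≠ 0)
not not ((not b → not a) ∨ b): Gödel ¬ of 0 = 1 (operand is 0)
not not not ((not b → not a) ∨ b): Gödel ¬ of 1 = 0 (operand ≠ 0)
not c: Gödel ¬ of 0.9 = 0 (operand ≠ 0)
(b ∨ a) = max(0.5, 0.8) = 0.8
(not c ∨ (b ∨ a)) = max(0, 0.8) = 0.8
not a: Gödel ¬ of 0.8 = 0 (operand ≠ 0)
((not c ∨ (b ∨ a)) ∨ not a) = max(0.8, 0) = 0.8
(not not not ((not b → not a) ∨ b) ∨ ((not c ∨ (b ∨ a)) ∨ not a)) = max(0, 0.8) = 0.8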